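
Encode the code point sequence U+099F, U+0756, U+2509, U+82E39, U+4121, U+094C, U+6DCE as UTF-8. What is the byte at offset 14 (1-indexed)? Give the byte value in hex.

0x84

1-indexed offset 14 is 0-indexed offset 13.
U+099F → 3-byte form E0 A6 9F at offsets 0–2.
U+0756 → 2-byte form DD 96 at offsets 3–4.
U+2509 → 3-byte form E2 94 89 at offsets 5–7.
U+82E39 → 4-byte form F2 82 B8 B9 at offsets 8–11.
U+4121 → 3-byte form E4 84 A1 at offsets 12–14.
Offset 13 falls in char 5's range; it's byte 2 of E4 84 A1 = 0x84.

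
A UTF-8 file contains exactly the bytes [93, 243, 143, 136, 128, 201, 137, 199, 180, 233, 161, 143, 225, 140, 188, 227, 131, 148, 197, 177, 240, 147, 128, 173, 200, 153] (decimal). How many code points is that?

10

Byte at offset 0: 0x5D = 01011101 → 1-byte char (#1). Advance 1.
Byte at offset 1: 0xF3 = 11110011 → 4-byte char (#2). Advance 4.
Byte at offset 5: 0xC9 = 11001001 → 2-byte char (#3). Advance 2.
Byte at offset 7: 0xC7 = 11000111 → 2-byte char (#4). Advance 2.
Byte at offset 9: 0xE9 = 11101001 → 3-byte char (#5). Advance 3.
Byte at offset 12: 0xE1 = 11100001 → 3-byte char (#6). Advance 3.
Byte at offset 15: 0xE3 = 11100011 → 3-byte char (#7). Advance 3.
Byte at offset 18: 0xC5 = 11000101 → 2-byte char (#8). Advance 2.
Byte at offset 20: 0xF0 = 11110000 → 4-byte char (#9). Advance 4.
Byte at offset 24: 0xC8 = 11001000 → 2-byte char (#10). Advance 2.
Reached end at offset 26 after 10 code points.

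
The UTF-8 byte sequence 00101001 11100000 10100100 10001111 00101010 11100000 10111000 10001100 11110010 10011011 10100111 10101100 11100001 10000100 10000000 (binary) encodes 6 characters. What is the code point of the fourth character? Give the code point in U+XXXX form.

U+0E0C

Offset 0: leading byte 0x29 = 00101001 → 1-byte char #1 = 29.
Offset 1: leading byte 0xE0 = 11100000 → 3-byte char #2 = E0 A4 8F.
Offset 4: leading byte 0x2A = 00101010 → 1-byte char #3 = 2A.
Offset 5: leading byte 0xE0 = 11100000 → 3-byte char #4 = E0 B8 8C.
Leading byte 0xE0 = 11100000 matches 1110xxxx → 3-byte sequence.
Byte 1: 0xE0 = 11100000, payload 0000 (4 bits).
Byte 2: 0xB8 = 10111000 (10xxxxxx ✓), payload 111000.
Byte 3: 0x8C = 10001100 (10xxxxxx ✓), payload 001100.
Concatenate: 0000111000001100 = 0xE0C (16 bits → U+0E0C).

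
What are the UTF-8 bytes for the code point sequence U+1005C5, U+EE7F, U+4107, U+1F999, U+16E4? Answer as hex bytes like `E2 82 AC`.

F4 80 97 85 EE B9 BF E4 84 87 F0 9F A6 99 E1 9B A4

U+1005C5: 4-byte form → F4 80 97 85.
U+EE7F: 3-byte form → EE B9 BF.
U+4107: 3-byte form → E4 84 87.
U+1F999: 4-byte form → F0 9F A6 99.
U+16E4: 3-byte form → E1 9B A4.
Concatenated (17 bytes): F4 80 97 85 EE B9 BF E4 84 87 F0 9F A6 99 E1 9B A4.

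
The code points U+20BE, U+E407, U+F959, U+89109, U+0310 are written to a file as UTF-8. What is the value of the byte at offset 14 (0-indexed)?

0x90

U+20BE → 3-byte form E2 82 BE at offsets 0–2.
U+E407 → 3-byte form EE 90 87 at offsets 3–5.
U+F959 → 3-byte form EF A5 99 at offsets 6–8.
U+89109 → 4-byte form F2 89 84 89 at offsets 9–12.
U+0310 → 2-byte form CC 90 at offsets 13–14.
Offset 14 falls in char 5's range; it's byte 2 of CC 90 = 0x90.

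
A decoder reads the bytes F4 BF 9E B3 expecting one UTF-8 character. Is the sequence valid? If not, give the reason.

invalid (encodes a value above U+10FFFF)

Leading byte 0xF4 = 11110100 → 4-byte form.
Payload = 0x13F7B3, which exceeds U+10FFFF, the maximum Unicode code point. (Leading bytes F5–FF, or F4 followed by ≥ 0x90, are invalid.)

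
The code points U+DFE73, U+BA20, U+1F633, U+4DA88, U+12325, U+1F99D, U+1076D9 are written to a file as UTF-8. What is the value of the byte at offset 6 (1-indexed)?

1-indexed offset 6 is 0-indexed offset 5.
U+DFE73 → 4-byte form F3 9F B9 B3 at offsets 0–3.
U+BA20 → 3-byte form EB A8 A0 at offsets 4–6.
Offset 5 falls in char 2's range; it's byte 2 of EB A8 A0 = 0xA8.

0xA8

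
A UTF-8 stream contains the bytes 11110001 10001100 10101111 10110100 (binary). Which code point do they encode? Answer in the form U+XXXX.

U+4CBF4

Leading byte 0xF1 = 11110001 matches 11110xxx → 4-byte sequence.
Byte 1: 0xF1 = 11110001, payload 001 (3 bits).
Byte 2: 0x8C = 10001100 (10xxxxxx ✓), payload 001100.
Byte 3: 0xAF = 10101111 (10xxxxxx ✓), payload 101111.
Byte 4: 0xB4 = 10110100 (10xxxxxx ✓), payload 110100.
Concatenate: 001001100101111110100 = 0x4CBF4 (21 bits → U+4CBF4).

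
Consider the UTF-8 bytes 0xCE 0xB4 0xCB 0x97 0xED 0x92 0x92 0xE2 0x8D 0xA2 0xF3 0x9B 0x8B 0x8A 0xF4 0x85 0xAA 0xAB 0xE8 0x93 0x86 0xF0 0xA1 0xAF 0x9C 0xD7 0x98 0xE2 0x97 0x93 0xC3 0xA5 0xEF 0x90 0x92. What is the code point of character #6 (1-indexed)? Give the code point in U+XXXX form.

U+105AAB

Offset 0: leading byte 0xCE = 11001110 → 2-byte char #1 = CE B4.
Offset 2: leading byte 0xCB = 11001011 → 2-byte char #2 = CB 97.
Offset 4: leading byte 0xED = 11101101 → 3-byte char #3 = ED 92 92.
Offset 7: leading byte 0xE2 = 11100010 → 3-byte char #4 = E2 8D A2.
Offset 10: leading byte 0xF3 = 11110011 → 4-byte char #5 = F3 9B 8B 8A.
Offset 14: leading byte 0xF4 = 11110100 → 4-byte char #6 = F4 85 AA AB.
Leading byte 0xF4 = 11110100 matches 11110xxx → 4-byte sequence.
Byte 1: 0xF4 = 11110100, payload 100 (3 bits).
Byte 2: 0x85 = 10000101 (10xxxxxx ✓), payload 000101.
Byte 3: 0xAA = 10101010 (10xxxxxx ✓), payload 101010.
Byte 4: 0xAB = 10101011 (10xxxxxx ✓), payload 101011.
Concatenate: 100000101101010101011 = 0x105AAB (21 bits → U+105AAB).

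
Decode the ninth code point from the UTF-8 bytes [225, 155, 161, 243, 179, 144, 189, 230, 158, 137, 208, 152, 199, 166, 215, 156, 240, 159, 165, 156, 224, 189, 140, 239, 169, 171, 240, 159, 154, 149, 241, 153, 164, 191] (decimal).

U+FA6B

Offset 0: leading byte 0xE1 = 11100001 → 3-byte char #1 = E1 9B A1.
Offset 3: leading byte 0xF3 = 11110011 → 4-byte char #2 = F3 B3 90 BD.
Offset 7: leading byte 0xE6 = 11100110 → 3-byte char #3 = E6 9E 89.
Offset 10: leading byte 0xD0 = 11010000 → 2-byte char #4 = D0 98.
Offset 12: leading byte 0xC7 = 11000111 → 2-byte char #5 = C7 A6.
Offset 14: leading byte 0xD7 = 11010111 → 2-byte char #6 = D7 9C.
Offset 16: leading byte 0xF0 = 11110000 → 4-byte char #7 = F0 9F A5 9C.
Offset 20: leading byte 0xE0 = 11100000 → 3-byte char #8 = E0 BD 8C.
Offset 23: leading byte 0xEF = 11101111 → 3-byte char #9 = EF A9 AB.
Leading byte 0xEF = 11101111 matches 1110xxxx → 3-byte sequence.
Byte 1: 0xEF = 11101111, payload 1111 (4 bits).
Byte 2: 0xA9 = 10101001 (10xxxxxx ✓), payload 101001.
Byte 3: 0xAB = 10101011 (10xxxxxx ✓), payload 101011.
Concatenate: 1111101001101011 = 0xFA6B (16 bits → U+FA6B).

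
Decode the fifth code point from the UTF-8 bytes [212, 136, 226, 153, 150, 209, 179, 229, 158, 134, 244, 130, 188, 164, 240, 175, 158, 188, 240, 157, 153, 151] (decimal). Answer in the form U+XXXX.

U+102F24

Offset 0: leading byte 0xD4 = 11010100 → 2-byte char #1 = D4 88.
Offset 2: leading byte 0xE2 = 11100010 → 3-byte char #2 = E2 99 96.
Offset 5: leading byte 0xD1 = 11010001 → 2-byte char #3 = D1 B3.
Offset 7: leading byte 0xE5 = 11100101 → 3-byte char #4 = E5 9E 86.
Offset 10: leading byte 0xF4 = 11110100 → 4-byte char #5 = F4 82 BC A4.
Leading byte 0xF4 = 11110100 matches 11110xxx → 4-byte sequence.
Byte 1: 0xF4 = 11110100, payload 100 (3 bits).
Byte 2: 0x82 = 10000010 (10xxxxxx ✓), payload 000010.
Byte 3: 0xBC = 10111100 (10xxxxxx ✓), payload 111100.
Byte 4: 0xA4 = 10100100 (10xxxxxx ✓), payload 100100.
Concatenate: 100000010111100100100 = 0x102F24 (21 bits → U+102F24).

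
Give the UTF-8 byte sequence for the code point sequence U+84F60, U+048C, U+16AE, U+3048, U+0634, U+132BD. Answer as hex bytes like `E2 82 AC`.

F2 84 BD A0 D2 8C E1 9A AE E3 81 88 D8 B4 F0 93 8A BD

U+84F60: 4-byte form → F2 84 BD A0.
U+048C: 2-byte form → D2 8C.
U+16AE: 3-byte form → E1 9A AE.
U+3048: 3-byte form → E3 81 88.
U+0634: 2-byte form → D8 B4.
U+132BD: 4-byte form → F0 93 8A BD.
Concatenated (18 bytes): F2 84 BD A0 D2 8C E1 9A AE E3 81 88 D8 B4 F0 93 8A BD.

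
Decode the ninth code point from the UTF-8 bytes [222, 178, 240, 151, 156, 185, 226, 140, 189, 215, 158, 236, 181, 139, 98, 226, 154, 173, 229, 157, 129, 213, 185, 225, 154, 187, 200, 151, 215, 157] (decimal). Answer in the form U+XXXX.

U+0579

Offset 0: leading byte 0xDE = 11011110 → 2-byte char #1 = DE B2.
Offset 2: leading byte 0xF0 = 11110000 → 4-byte char #2 = F0 97 9C B9.
Offset 6: leading byte 0xE2 = 11100010 → 3-byte char #3 = E2 8C BD.
Offset 9: leading byte 0xD7 = 11010111 → 2-byte char #4 = D7 9E.
Offset 11: leading byte 0xEC = 11101100 → 3-byte char #5 = EC B5 8B.
Offset 14: leading byte 0x62 = 01100010 → 1-byte char #6 = 62.
Offset 15: leading byte 0xE2 = 11100010 → 3-byte char #7 = E2 9A AD.
Offset 18: leading byte 0xE5 = 11100101 → 3-byte char #8 = E5 9D 81.
Offset 21: leading byte 0xD5 = 11010101 → 2-byte char #9 = D5 B9.
Leading byte 0xD5 = 11010101 matches 110xxxxx → 2-byte sequence.
Byte 1: 0xD5 = 11010101, payload 10101 (5 bits).
Byte 2: 0xB9 = 10111001 (10xxxxxx ✓), payload 111001.
Concatenate: 10101111001 = 0x579 (11 bits → U+0579).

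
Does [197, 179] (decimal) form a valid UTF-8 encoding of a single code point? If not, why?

valid

Leading byte 0xC5 = 11000101 → 2-byte form.
Continuation bytes 0xB3=10110011 all match 10xxxxxx.
Decoded value 0x173 is ≥ 0x80 (shortest form) and not a surrogate.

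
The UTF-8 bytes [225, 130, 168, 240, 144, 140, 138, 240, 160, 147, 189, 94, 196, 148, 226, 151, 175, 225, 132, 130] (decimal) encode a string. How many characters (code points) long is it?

Byte at offset 0: 0xE1 = 11100001 → 3-byte char (#1). Advance 3.
Byte at offset 3: 0xF0 = 11110000 → 4-byte char (#2). Advance 4.
Byte at offset 7: 0xF0 = 11110000 → 4-byte char (#3). Advance 4.
Byte at offset 11: 0x5E = 01011110 → 1-byte char (#4). Advance 1.
Byte at offset 12: 0xC4 = 11000100 → 2-byte char (#5). Advance 2.
Byte at offset 14: 0xE2 = 11100010 → 3-byte char (#6). Advance 3.
Byte at offset 17: 0xE1 = 11100001 → 3-byte char (#7). Advance 3.
Reached end at offset 20 after 7 code points.

7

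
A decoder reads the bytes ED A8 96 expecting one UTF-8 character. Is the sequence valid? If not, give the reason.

invalid (encodes a surrogate (U+D800–U+DFFF))

Structurally a 3-byte sequence; payload = 0xDA16.
But 0xDA16 is in U+D800–U+DFFF, the surrogate range. Surrogates are not Unicode scalar values and are forbidden in UTF-8.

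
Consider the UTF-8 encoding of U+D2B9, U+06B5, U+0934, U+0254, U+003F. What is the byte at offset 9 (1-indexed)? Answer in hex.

1-indexed offset 9 is 0-indexed offset 8.
U+D2B9 → 3-byte form ED 8A B9 at offsets 0–2.
U+06B5 → 2-byte form DA B5 at offsets 3–4.
U+0934 → 3-byte form E0 A4 B4 at offsets 5–7.
U+0254 → 2-byte form C9 94 at offsets 8–9.
Offset 8 falls in char 4's range; it's byte 1 of C9 94 = 0xC9.

0xC9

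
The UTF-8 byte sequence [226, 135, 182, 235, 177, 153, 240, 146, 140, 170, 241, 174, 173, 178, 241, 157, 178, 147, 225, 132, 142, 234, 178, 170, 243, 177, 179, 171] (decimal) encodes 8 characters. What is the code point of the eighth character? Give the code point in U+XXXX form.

Offset 0: leading byte 0xE2 = 11100010 → 3-byte char #1 = E2 87 B6.
Offset 3: leading byte 0xEB = 11101011 → 3-byte char #2 = EB B1 99.
Offset 6: leading byte 0xF0 = 11110000 → 4-byte char #3 = F0 92 8C AA.
Offset 10: leading byte 0xF1 = 11110001 → 4-byte char #4 = F1 AE AD B2.
Offset 14: leading byte 0xF1 = 11110001 → 4-byte char #5 = F1 9D B2 93.
Offset 18: leading byte 0xE1 = 11100001 → 3-byte char #6 = E1 84 8E.
Offset 21: leading byte 0xEA = 11101010 → 3-byte char #7 = EA B2 AA.
Offset 24: leading byte 0xF3 = 11110011 → 4-byte char #8 = F3 B1 B3 AB.
Leading byte 0xF3 = 11110011 matches 11110xxx → 4-byte sequence.
Byte 1: 0xF3 = 11110011, payload 011 (3 bits).
Byte 2: 0xB1 = 10110001 (10xxxxxx ✓), payload 110001.
Byte 3: 0xB3 = 10110011 (10xxxxxx ✓), payload 110011.
Byte 4: 0xAB = 10101011 (10xxxxxx ✓), payload 101011.
Concatenate: 011110001110011101011 = 0xF1CEB (21 bits → U+F1CEB).

U+F1CEB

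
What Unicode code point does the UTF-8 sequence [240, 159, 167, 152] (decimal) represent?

Leading byte 0xF0 = 11110000 matches 11110xxx → 4-byte sequence.
Byte 1: 0xF0 = 11110000, payload 000 (3 bits).
Byte 2: 0x9F = 10011111 (10xxxxxx ✓), payload 011111.
Byte 3: 0xA7 = 10100111 (10xxxxxx ✓), payload 100111.
Byte 4: 0x98 = 10011000 (10xxxxxx ✓), payload 011000.
Concatenate: 000011111100111011000 = 0x1F9D8 (21 bits → U+1F9D8).

U+1F9D8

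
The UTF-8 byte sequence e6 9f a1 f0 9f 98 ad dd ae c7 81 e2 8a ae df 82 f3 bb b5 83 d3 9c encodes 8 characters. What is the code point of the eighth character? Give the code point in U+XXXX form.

U+04DC

Offset 0: leading byte 0xE6 = 11100110 → 3-byte char #1 = E6 9F A1.
Offset 3: leading byte 0xF0 = 11110000 → 4-byte char #2 = F0 9F 98 AD.
Offset 7: leading byte 0xDD = 11011101 → 2-byte char #3 = DD AE.
Offset 9: leading byte 0xC7 = 11000111 → 2-byte char #4 = C7 81.
Offset 11: leading byte 0xE2 = 11100010 → 3-byte char #5 = E2 8A AE.
Offset 14: leading byte 0xDF = 11011111 → 2-byte char #6 = DF 82.
Offset 16: leading byte 0xF3 = 11110011 → 4-byte char #7 = F3 BB B5 83.
Offset 20: leading byte 0xD3 = 11010011 → 2-byte char #8 = D3 9C.
Leading byte 0xD3 = 11010011 matches 110xxxxx → 2-byte sequence.
Byte 1: 0xD3 = 11010011, payload 10011 (5 bits).
Byte 2: 0x9C = 10011100 (10xxxxxx ✓), payload 011100.
Concatenate: 10011011100 = 0x4DC (11 bits → U+04DC).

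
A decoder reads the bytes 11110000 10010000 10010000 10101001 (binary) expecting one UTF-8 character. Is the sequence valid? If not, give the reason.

valid

Leading byte 0xF0 = 11110000 → 4-byte form.
Continuation bytes 0x90=10010000, 0x90=10010000, 0xA9=10101001 all match 10xxxxxx.
Decoded value 0x10429 is ≥ 0x10000 (shortest form) and not a surrogate.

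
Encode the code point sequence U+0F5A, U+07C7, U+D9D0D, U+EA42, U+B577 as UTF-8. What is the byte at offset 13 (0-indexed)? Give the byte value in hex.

0x95

U+0F5A → 3-byte form E0 BD 9A at offsets 0–2.
U+07C7 → 2-byte form DF 87 at offsets 3–4.
U+D9D0D → 4-byte form F3 99 B4 8D at offsets 5–8.
U+EA42 → 3-byte form EE A9 82 at offsets 9–11.
U+B577 → 3-byte form EB 95 B7 at offsets 12–14.
Offset 13 falls in char 5's range; it's byte 2 of EB 95 B7 = 0x95.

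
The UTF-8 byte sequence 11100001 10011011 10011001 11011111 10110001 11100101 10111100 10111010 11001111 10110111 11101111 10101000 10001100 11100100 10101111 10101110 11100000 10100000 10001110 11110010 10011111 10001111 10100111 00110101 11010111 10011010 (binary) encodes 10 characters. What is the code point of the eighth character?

U+9F3E7

Offset 0: leading byte 0xE1 = 11100001 → 3-byte char #1 = E1 9B 99.
Offset 3: leading byte 0xDF = 11011111 → 2-byte char #2 = DF B1.
Offset 5: leading byte 0xE5 = 11100101 → 3-byte char #3 = E5 BC BA.
Offset 8: leading byte 0xCF = 11001111 → 2-byte char #4 = CF B7.
Offset 10: leading byte 0xEF = 11101111 → 3-byte char #5 = EF A8 8C.
Offset 13: leading byte 0xE4 = 11100100 → 3-byte char #6 = E4 AF AE.
Offset 16: leading byte 0xE0 = 11100000 → 3-byte char #7 = E0 A0 8E.
Offset 19: leading byte 0xF2 = 11110010 → 4-byte char #8 = F2 9F 8F A7.
Leading byte 0xF2 = 11110010 matches 11110xxx → 4-byte sequence.
Byte 1: 0xF2 = 11110010, payload 010 (3 bits).
Byte 2: 0x9F = 10011111 (10xxxxxx ✓), payload 011111.
Byte 3: 0x8F = 10001111 (10xxxxxx ✓), payload 001111.
Byte 4: 0xA7 = 10100111 (10xxxxxx ✓), payload 100111.
Concatenate: 010011111001111100111 = 0x9F3E7 (21 bits → U+9F3E7).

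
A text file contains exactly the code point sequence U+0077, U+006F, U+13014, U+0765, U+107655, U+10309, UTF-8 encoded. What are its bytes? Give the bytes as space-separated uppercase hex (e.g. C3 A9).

77 6F F0 93 80 94 DD A5 F4 87 99 95 F0 90 8C 89

U+0077: 1-byte form → 77.
U+006F: 1-byte form → 6F.
U+13014: 4-byte form → F0 93 80 94.
U+0765: 2-byte form → DD A5.
U+107655: 4-byte form → F4 87 99 95.
U+10309: 4-byte form → F0 90 8C 89.
Concatenated (16 bytes): 77 6F F0 93 80 94 DD A5 F4 87 99 95 F0 90 8C 89.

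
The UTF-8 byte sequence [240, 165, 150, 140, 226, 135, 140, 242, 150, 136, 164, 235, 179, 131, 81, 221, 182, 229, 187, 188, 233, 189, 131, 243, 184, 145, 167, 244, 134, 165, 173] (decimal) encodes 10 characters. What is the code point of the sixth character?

U+0776

Offset 0: leading byte 0xF0 = 11110000 → 4-byte char #1 = F0 A5 96 8C.
Offset 4: leading byte 0xE2 = 11100010 → 3-byte char #2 = E2 87 8C.
Offset 7: leading byte 0xF2 = 11110010 → 4-byte char #3 = F2 96 88 A4.
Offset 11: leading byte 0xEB = 11101011 → 3-byte char #4 = EB B3 83.
Offset 14: leading byte 0x51 = 01010001 → 1-byte char #5 = 51.
Offset 15: leading byte 0xDD = 11011101 → 2-byte char #6 = DD B6.
Leading byte 0xDD = 11011101 matches 110xxxxx → 2-byte sequence.
Byte 1: 0xDD = 11011101, payload 11101 (5 bits).
Byte 2: 0xB6 = 10110110 (10xxxxxx ✓), payload 110110.
Concatenate: 11101110110 = 0x776 (11 bits → U+0776).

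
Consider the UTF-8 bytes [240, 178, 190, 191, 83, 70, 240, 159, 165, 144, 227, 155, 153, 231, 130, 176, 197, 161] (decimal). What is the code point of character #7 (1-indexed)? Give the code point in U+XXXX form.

U+0161

Offset 0: leading byte 0xF0 = 11110000 → 4-byte char #1 = F0 B2 BE BF.
Offset 4: leading byte 0x53 = 01010011 → 1-byte char #2 = 53.
Offset 5: leading byte 0x46 = 01000110 → 1-byte char #3 = 46.
Offset 6: leading byte 0xF0 = 11110000 → 4-byte char #4 = F0 9F A5 90.
Offset 10: leading byte 0xE3 = 11100011 → 3-byte char #5 = E3 9B 99.
Offset 13: leading byte 0xE7 = 11100111 → 3-byte char #6 = E7 82 B0.
Offset 16: leading byte 0xC5 = 11000101 → 2-byte char #7 = C5 A1.
Leading byte 0xC5 = 11000101 matches 110xxxxx → 2-byte sequence.
Byte 1: 0xC5 = 11000101, payload 00101 (5 bits).
Byte 2: 0xA1 = 10100001 (10xxxxxx ✓), payload 100001.
Concatenate: 00101100001 = 0x161 (11 bits → U+0161).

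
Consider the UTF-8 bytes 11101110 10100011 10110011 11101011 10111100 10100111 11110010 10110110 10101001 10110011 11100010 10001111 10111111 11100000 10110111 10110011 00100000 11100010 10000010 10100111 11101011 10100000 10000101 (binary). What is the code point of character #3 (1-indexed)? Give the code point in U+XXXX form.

Offset 0: leading byte 0xEE = 11101110 → 3-byte char #1 = EE A3 B3.
Offset 3: leading byte 0xEB = 11101011 → 3-byte char #2 = EB BC A7.
Offset 6: leading byte 0xF2 = 11110010 → 4-byte char #3 = F2 B6 A9 B3.
Leading byte 0xF2 = 11110010 matches 11110xxx → 4-byte sequence.
Byte 1: 0xF2 = 11110010, payload 010 (3 bits).
Byte 2: 0xB6 = 10110110 (10xxxxxx ✓), payload 110110.
Byte 3: 0xA9 = 10101001 (10xxxxxx ✓), payload 101001.
Byte 4: 0xB3 = 10110011 (10xxxxxx ✓), payload 110011.
Concatenate: 010110110101001110011 = 0xB6A73 (21 bits → U+B6A73).

U+B6A73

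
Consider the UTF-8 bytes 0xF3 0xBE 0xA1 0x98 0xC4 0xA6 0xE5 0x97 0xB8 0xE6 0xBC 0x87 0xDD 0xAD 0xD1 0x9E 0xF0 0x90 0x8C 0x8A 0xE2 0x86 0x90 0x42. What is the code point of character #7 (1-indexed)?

U+1030A

Offset 0: leading byte 0xF3 = 11110011 → 4-byte char #1 = F3 BE A1 98.
Offset 4: leading byte 0xC4 = 11000100 → 2-byte char #2 = C4 A6.
Offset 6: leading byte 0xE5 = 11100101 → 3-byte char #3 = E5 97 B8.
Offset 9: leading byte 0xE6 = 11100110 → 3-byte char #4 = E6 BC 87.
Offset 12: leading byte 0xDD = 11011101 → 2-byte char #5 = DD AD.
Offset 14: leading byte 0xD1 = 11010001 → 2-byte char #6 = D1 9E.
Offset 16: leading byte 0xF0 = 11110000 → 4-byte char #7 = F0 90 8C 8A.
Leading byte 0xF0 = 11110000 matches 11110xxx → 4-byte sequence.
Byte 1: 0xF0 = 11110000, payload 000 (3 bits).
Byte 2: 0x90 = 10010000 (10xxxxxx ✓), payload 010000.
Byte 3: 0x8C = 10001100 (10xxxxxx ✓), payload 001100.
Byte 4: 0x8A = 10001010 (10xxxxxx ✓), payload 001010.
Concatenate: 000010000001100001010 = 0x1030A (21 bits → U+1030A).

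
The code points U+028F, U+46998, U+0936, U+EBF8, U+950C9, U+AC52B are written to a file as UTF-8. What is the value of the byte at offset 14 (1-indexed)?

1-indexed offset 14 is 0-indexed offset 13.
U+028F → 2-byte form CA 8F at offsets 0–1.
U+46998 → 4-byte form F1 86 A6 98 at offsets 2–5.
U+0936 → 3-byte form E0 A4 B6 at offsets 6–8.
U+EBF8 → 3-byte form EE AF B8 at offsets 9–11.
U+950C9 → 4-byte form F2 95 83 89 at offsets 12–15.
Offset 13 falls in char 5's range; it's byte 2 of F2 95 83 89 = 0x95.

0x95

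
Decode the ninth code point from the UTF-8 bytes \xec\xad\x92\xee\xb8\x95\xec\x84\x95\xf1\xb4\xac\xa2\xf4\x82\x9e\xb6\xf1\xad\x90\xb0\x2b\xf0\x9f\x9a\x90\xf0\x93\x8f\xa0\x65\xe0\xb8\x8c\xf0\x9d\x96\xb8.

Offset 0: leading byte 0xEC = 11101100 → 3-byte char #1 = EC AD 92.
Offset 3: leading byte 0xEE = 11101110 → 3-byte char #2 = EE B8 95.
Offset 6: leading byte 0xEC = 11101100 → 3-byte char #3 = EC 84 95.
Offset 9: leading byte 0xF1 = 11110001 → 4-byte char #4 = F1 B4 AC A2.
Offset 13: leading byte 0xF4 = 11110100 → 4-byte char #5 = F4 82 9E B6.
Offset 17: leading byte 0xF1 = 11110001 → 4-byte char #6 = F1 AD 90 B0.
Offset 21: leading byte 0x2B = 00101011 → 1-byte char #7 = 2B.
Offset 22: leading byte 0xF0 = 11110000 → 4-byte char #8 = F0 9F 9A 90.
Offset 26: leading byte 0xF0 = 11110000 → 4-byte char #9 = F0 93 8F A0.
Leading byte 0xF0 = 11110000 matches 11110xxx → 4-byte sequence.
Byte 1: 0xF0 = 11110000, payload 000 (3 bits).
Byte 2: 0x93 = 10010011 (10xxxxxx ✓), payload 010011.
Byte 3: 0x8F = 10001111 (10xxxxxx ✓), payload 001111.
Byte 4: 0xA0 = 10100000 (10xxxxxx ✓), payload 100000.
Concatenate: 000010011001111100000 = 0x133E0 (21 bits → U+133E0).

U+133E0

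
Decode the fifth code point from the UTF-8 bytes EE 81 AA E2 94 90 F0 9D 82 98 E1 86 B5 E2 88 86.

U+2206

Offset 0: leading byte 0xEE = 11101110 → 3-byte char #1 = EE 81 AA.
Offset 3: leading byte 0xE2 = 11100010 → 3-byte char #2 = E2 94 90.
Offset 6: leading byte 0xF0 = 11110000 → 4-byte char #3 = F0 9D 82 98.
Offset 10: leading byte 0xE1 = 11100001 → 3-byte char #4 = E1 86 B5.
Offset 13: leading byte 0xE2 = 11100010 → 3-byte char #5 = E2 88 86.
Leading byte 0xE2 = 11100010 matches 1110xxxx → 3-byte sequence.
Byte 1: 0xE2 = 11100010, payload 0010 (4 bits).
Byte 2: 0x88 = 10001000 (10xxxxxx ✓), payload 001000.
Byte 3: 0x86 = 10000110 (10xxxxxx ✓), payload 000110.
Concatenate: 0010001000000110 = 0x2206 (16 bits → U+2206).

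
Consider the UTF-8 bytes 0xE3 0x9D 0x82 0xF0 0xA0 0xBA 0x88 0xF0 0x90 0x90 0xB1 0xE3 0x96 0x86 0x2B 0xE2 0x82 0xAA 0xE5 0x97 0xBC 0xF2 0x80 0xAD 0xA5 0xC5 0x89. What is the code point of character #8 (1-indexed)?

Offset 0: leading byte 0xE3 = 11100011 → 3-byte char #1 = E3 9D 82.
Offset 3: leading byte 0xF0 = 11110000 → 4-byte char #2 = F0 A0 BA 88.
Offset 7: leading byte 0xF0 = 11110000 → 4-byte char #3 = F0 90 90 B1.
Offset 11: leading byte 0xE3 = 11100011 → 3-byte char #4 = E3 96 86.
Offset 14: leading byte 0x2B = 00101011 → 1-byte char #5 = 2B.
Offset 15: leading byte 0xE2 = 11100010 → 3-byte char #6 = E2 82 AA.
Offset 18: leading byte 0xE5 = 11100101 → 3-byte char #7 = E5 97 BC.
Offset 21: leading byte 0xF2 = 11110010 → 4-byte char #8 = F2 80 AD A5.
Leading byte 0xF2 = 11110010 matches 11110xxx → 4-byte sequence.
Byte 1: 0xF2 = 11110010, payload 010 (3 bits).
Byte 2: 0x80 = 10000000 (10xxxxxx ✓), payload 000000.
Byte 3: 0xAD = 10101101 (10xxxxxx ✓), payload 101101.
Byte 4: 0xA5 = 10100101 (10xxxxxx ✓), payload 100101.
Concatenate: 010000000101101100101 = 0x80B65 (21 bits → U+80B65).

U+80B65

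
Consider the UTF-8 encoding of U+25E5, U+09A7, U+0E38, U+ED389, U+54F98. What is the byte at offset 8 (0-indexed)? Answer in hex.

U+25E5 → 3-byte form E2 97 A5 at offsets 0–2.
U+09A7 → 3-byte form E0 A6 A7 at offsets 3–5.
U+0E38 → 3-byte form E0 B8 B8 at offsets 6–8.
Offset 8 falls in char 3's range; it's byte 3 of E0 B8 B8 = 0xB8.

0xB8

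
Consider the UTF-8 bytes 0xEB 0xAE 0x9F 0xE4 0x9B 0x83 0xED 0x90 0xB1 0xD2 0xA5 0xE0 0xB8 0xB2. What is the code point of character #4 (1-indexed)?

Offset 0: leading byte 0xEB = 11101011 → 3-byte char #1 = EB AE 9F.
Offset 3: leading byte 0xE4 = 11100100 → 3-byte char #2 = E4 9B 83.
Offset 6: leading byte 0xED = 11101101 → 3-byte char #3 = ED 90 B1.
Offset 9: leading byte 0xD2 = 11010010 → 2-byte char #4 = D2 A5.
Leading byte 0xD2 = 11010010 matches 110xxxxx → 2-byte sequence.
Byte 1: 0xD2 = 11010010, payload 10010 (5 bits).
Byte 2: 0xA5 = 10100101 (10xxxxxx ✓), payload 100101.
Concatenate: 10010100101 = 0x4A5 (11 bits → U+04A5).

U+04A5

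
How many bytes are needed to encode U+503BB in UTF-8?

U+503BB = 0x503BB. UTF-8 uses 1 byte below 0x80, 2 below 0x800, 3 below 0x10000, 4 up to 0x10FFFF. 0x503BB is in U+10000–U+10FFFF → 4 bytes.

4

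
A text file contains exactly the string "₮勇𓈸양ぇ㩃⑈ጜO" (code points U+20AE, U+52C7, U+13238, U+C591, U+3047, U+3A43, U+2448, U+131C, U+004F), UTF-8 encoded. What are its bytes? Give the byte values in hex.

E2 82 AE E5 8B 87 F0 93 88 B8 EC 96 91 E3 81 87 E3 A9 83 E2 91 88 E1 8C 9C 4F

U+20AE: 3-byte form → E2 82 AE.
U+52C7: 3-byte form → E5 8B 87.
U+13238: 4-byte form → F0 93 88 B8.
U+C591: 3-byte form → EC 96 91.
U+3047: 3-byte form → E3 81 87.
U+3A43: 3-byte form → E3 A9 83.
U+2448: 3-byte form → E2 91 88.
U+131C: 3-byte form → E1 8C 9C.
U+004F: 1-byte form → 4F.
Concatenated (26 bytes): E2 82 AE E5 8B 87 F0 93 88 B8 EC 96 91 E3 81 87 E3 A9 83 E2 91 88 E1 8C 9C 4F.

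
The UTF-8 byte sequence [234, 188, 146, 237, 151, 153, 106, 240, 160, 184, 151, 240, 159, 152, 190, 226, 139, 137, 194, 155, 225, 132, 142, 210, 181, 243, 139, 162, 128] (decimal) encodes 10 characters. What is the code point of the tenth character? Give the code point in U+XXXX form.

Offset 0: leading byte 0xEA = 11101010 → 3-byte char #1 = EA BC 92.
Offset 3: leading byte 0xED = 11101101 → 3-byte char #2 = ED 97 99.
Offset 6: leading byte 0x6A = 01101010 → 1-byte char #3 = 6A.
Offset 7: leading byte 0xF0 = 11110000 → 4-byte char #4 = F0 A0 B8 97.
Offset 11: leading byte 0xF0 = 11110000 → 4-byte char #5 = F0 9F 98 BE.
Offset 15: leading byte 0xE2 = 11100010 → 3-byte char #6 = E2 8B 89.
Offset 18: leading byte 0xC2 = 11000010 → 2-byte char #7 = C2 9B.
Offset 20: leading byte 0xE1 = 11100001 → 3-byte char #8 = E1 84 8E.
Offset 23: leading byte 0xD2 = 11010010 → 2-byte char #9 = D2 B5.
Offset 25: leading byte 0xF3 = 11110011 → 4-byte char #10 = F3 8B A2 80.
Leading byte 0xF3 = 11110011 matches 11110xxx → 4-byte sequence.
Byte 1: 0xF3 = 11110011, payload 011 (3 bits).
Byte 2: 0x8B = 10001011 (10xxxxxx ✓), payload 001011.
Byte 3: 0xA2 = 10100010 (10xxxxxx ✓), payload 100010.
Byte 4: 0x80 = 10000000 (10xxxxxx ✓), payload 000000.
Concatenate: 011001011100010000000 = 0xCB880 (21 bits → U+CB880).

U+CB880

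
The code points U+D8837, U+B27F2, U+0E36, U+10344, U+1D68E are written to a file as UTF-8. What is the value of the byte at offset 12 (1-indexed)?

1-indexed offset 12 is 0-indexed offset 11.
U+D8837 → 4-byte form F3 98 A0 B7 at offsets 0–3.
U+B27F2 → 4-byte form F2 B2 9F B2 at offsets 4–7.
U+0E36 → 3-byte form E0 B8 B6 at offsets 8–10.
U+10344 → 4-byte form F0 90 8D 84 at offsets 11–14.
Offset 11 falls in char 4's range; it's byte 1 of F0 90 8D 84 = 0xF0.

0xF0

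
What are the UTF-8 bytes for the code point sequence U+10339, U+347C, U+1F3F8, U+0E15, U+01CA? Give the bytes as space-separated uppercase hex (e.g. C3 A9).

F0 90 8C B9 E3 91 BC F0 9F 8F B8 E0 B8 95 C7 8A

U+10339: 4-byte form → F0 90 8C B9.
U+347C: 3-byte form → E3 91 BC.
U+1F3F8: 4-byte form → F0 9F 8F B8.
U+0E15: 3-byte form → E0 B8 95.
U+01CA: 2-byte form → C7 8A.
Concatenated (16 bytes): F0 90 8C B9 E3 91 BC F0 9F 8F B8 E0 B8 95 C7 8A.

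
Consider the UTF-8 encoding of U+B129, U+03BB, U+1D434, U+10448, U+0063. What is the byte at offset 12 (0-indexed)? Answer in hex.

0x88

U+B129 → 3-byte form EB 84 A9 at offsets 0–2.
U+03BB → 2-byte form CE BB at offsets 3–4.
U+1D434 → 4-byte form F0 9D 90 B4 at offsets 5–8.
U+10448 → 4-byte form F0 90 91 88 at offsets 9–12.
Offset 12 falls in char 4's range; it's byte 4 of F0 90 91 88 = 0x88.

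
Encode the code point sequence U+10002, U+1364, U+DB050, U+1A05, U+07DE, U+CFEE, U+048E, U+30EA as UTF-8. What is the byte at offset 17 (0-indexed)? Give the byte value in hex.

0xBF

U+10002 → 4-byte form F0 90 80 82 at offsets 0–3.
U+1364 → 3-byte form E1 8D A4 at offsets 4–6.
U+DB050 → 4-byte form F3 9B 81 90 at offsets 7–10.
U+1A05 → 3-byte form E1 A8 85 at offsets 11–13.
U+07DE → 2-byte form DF 9E at offsets 14–15.
U+CFEE → 3-byte form EC BF AE at offsets 16–18.
Offset 17 falls in char 6's range; it's byte 2 of EC BF AE = 0xBF.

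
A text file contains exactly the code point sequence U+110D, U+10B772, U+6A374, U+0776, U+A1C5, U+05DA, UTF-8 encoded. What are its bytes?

U+110D: 3-byte form → E1 84 8D.
U+10B772: 4-byte form → F4 8B 9D B2.
U+6A374: 4-byte form → F1 AA 8D B4.
U+0776: 2-byte form → DD B6.
U+A1C5: 3-byte form → EA 87 85.
U+05DA: 2-byte form → D7 9A.
Concatenated (18 bytes): E1 84 8D F4 8B 9D B2 F1 AA 8D B4 DD B6 EA 87 85 D7 9A.

E1 84 8D F4 8B 9D B2 F1 AA 8D B4 DD B6 EA 87 85 D7 9A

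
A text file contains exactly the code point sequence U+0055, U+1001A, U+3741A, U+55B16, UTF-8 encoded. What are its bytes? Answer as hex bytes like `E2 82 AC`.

U+0055: 1-byte form → 55.
U+1001A: 4-byte form → F0 90 80 9A.
U+3741A: 4-byte form → F0 B7 90 9A.
U+55B16: 4-byte form → F1 95 AC 96.
Concatenated (13 bytes): 55 F0 90 80 9A F0 B7 90 9A F1 95 AC 96.

55 F0 90 80 9A F0 B7 90 9A F1 95 AC 96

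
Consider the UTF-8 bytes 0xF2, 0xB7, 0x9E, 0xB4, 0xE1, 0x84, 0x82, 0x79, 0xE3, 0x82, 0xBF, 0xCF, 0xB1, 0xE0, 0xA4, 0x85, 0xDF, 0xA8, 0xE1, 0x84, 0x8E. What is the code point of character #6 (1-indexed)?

U+0905

Offset 0: leading byte 0xF2 = 11110010 → 4-byte char #1 = F2 B7 9E B4.
Offset 4: leading byte 0xE1 = 11100001 → 3-byte char #2 = E1 84 82.
Offset 7: leading byte 0x79 = 01111001 → 1-byte char #3 = 79.
Offset 8: leading byte 0xE3 = 11100011 → 3-byte char #4 = E3 82 BF.
Offset 11: leading byte 0xCF = 11001111 → 2-byte char #5 = CF B1.
Offset 13: leading byte 0xE0 = 11100000 → 3-byte char #6 = E0 A4 85.
Leading byte 0xE0 = 11100000 matches 1110xxxx → 3-byte sequence.
Byte 1: 0xE0 = 11100000, payload 0000 (4 bits).
Byte 2: 0xA4 = 10100100 (10xxxxxx ✓), payload 100100.
Byte 3: 0x85 = 10000101 (10xxxxxx ✓), payload 000101.
Concatenate: 0000100100000101 = 0x905 (16 bits → U+0905).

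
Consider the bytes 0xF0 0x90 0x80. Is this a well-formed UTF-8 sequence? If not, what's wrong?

Leading byte 0xF0 = 11110000 → 4-byte form, but only 3 bytes are present.

invalid (sequence truncated)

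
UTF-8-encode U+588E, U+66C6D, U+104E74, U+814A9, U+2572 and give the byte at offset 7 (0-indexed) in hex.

0xF4

U+588E → 3-byte form E5 A2 8E at offsets 0–2.
U+66C6D → 4-byte form F1 A6 B1 AD at offsets 3–6.
U+104E74 → 4-byte form F4 84 B9 B4 at offsets 7–10.
Offset 7 falls in char 3's range; it's byte 1 of F4 84 B9 B4 = 0xF4.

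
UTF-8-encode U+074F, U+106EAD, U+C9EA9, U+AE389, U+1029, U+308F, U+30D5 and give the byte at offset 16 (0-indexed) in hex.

0xA9

U+074F → 2-byte form DD 8F at offsets 0–1.
U+106EAD → 4-byte form F4 86 BA AD at offsets 2–5.
U+C9EA9 → 4-byte form F3 89 BA A9 at offsets 6–9.
U+AE389 → 4-byte form F2 AE 8E 89 at offsets 10–13.
U+1029 → 3-byte form E1 80 A9 at offsets 14–16.
Offset 16 falls in char 5's range; it's byte 3 of E1 80 A9 = 0xA9.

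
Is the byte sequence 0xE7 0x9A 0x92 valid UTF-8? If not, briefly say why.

valid

Leading byte 0xE7 = 11100111 → 3-byte form.
Continuation bytes 0x9A=10011010, 0x92=10010010 all match 10xxxxxx.
Decoded value 0x7692 is ≥ 0x800 (shortest form) and not a surrogate.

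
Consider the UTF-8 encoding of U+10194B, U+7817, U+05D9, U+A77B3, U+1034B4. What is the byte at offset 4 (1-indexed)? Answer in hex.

0x8B

1-indexed offset 4 is 0-indexed offset 3.
U+10194B → 4-byte form F4 81 A5 8B at offsets 0–3.
Offset 3 falls in char 1's range; it's byte 4 of F4 81 A5 8B = 0x8B.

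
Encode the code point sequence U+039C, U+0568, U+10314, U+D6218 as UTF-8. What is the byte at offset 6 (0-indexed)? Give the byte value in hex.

U+039C → 2-byte form CE 9C at offsets 0–1.
U+0568 → 2-byte form D5 A8 at offsets 2–3.
U+10314 → 4-byte form F0 90 8C 94 at offsets 4–7.
Offset 6 falls in char 3's range; it's byte 3 of F0 90 8C 94 = 0x8C.

0x8C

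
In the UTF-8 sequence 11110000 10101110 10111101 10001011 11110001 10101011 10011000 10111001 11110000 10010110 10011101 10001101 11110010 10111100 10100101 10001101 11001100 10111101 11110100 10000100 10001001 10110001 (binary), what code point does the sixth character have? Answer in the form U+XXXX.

U+104271

Offset 0: leading byte 0xF0 = 11110000 → 4-byte char #1 = F0 AE BD 8B.
Offset 4: leading byte 0xF1 = 11110001 → 4-byte char #2 = F1 AB 98 B9.
Offset 8: leading byte 0xF0 = 11110000 → 4-byte char #3 = F0 96 9D 8D.
Offset 12: leading byte 0xF2 = 11110010 → 4-byte char #4 = F2 BC A5 8D.
Offset 16: leading byte 0xCC = 11001100 → 2-byte char #5 = CC BD.
Offset 18: leading byte 0xF4 = 11110100 → 4-byte char #6 = F4 84 89 B1.
Leading byte 0xF4 = 11110100 matches 11110xxx → 4-byte sequence.
Byte 1: 0xF4 = 11110100, payload 100 (3 bits).
Byte 2: 0x84 = 10000100 (10xxxxxx ✓), payload 000100.
Byte 3: 0x89 = 10001001 (10xxxxxx ✓), payload 001001.
Byte 4: 0xB1 = 10110001 (10xxxxxx ✓), payload 110001.
Concatenate: 100000100001001110001 = 0x104271 (21 bits → U+104271).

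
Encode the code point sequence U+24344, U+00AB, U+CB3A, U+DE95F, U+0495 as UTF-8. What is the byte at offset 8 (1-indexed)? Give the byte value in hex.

0xAC

1-indexed offset 8 is 0-indexed offset 7.
U+24344 → 4-byte form F0 A4 8D 84 at offsets 0–3.
U+00AB → 2-byte form C2 AB at offsets 4–5.
U+CB3A → 3-byte form EC AC BA at offsets 6–8.
Offset 7 falls in char 3's range; it's byte 2 of EC AC BA = 0xAC.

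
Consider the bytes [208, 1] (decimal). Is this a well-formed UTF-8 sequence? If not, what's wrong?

Leading byte 0xD0 = 11010000 → 2-byte form.
Byte 2 is 0x01 = 00000001, which is not 10xxxxxx — expected a continuation byte.

invalid (non-continuation byte where continuation expected)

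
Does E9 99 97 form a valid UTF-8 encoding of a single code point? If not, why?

Leading byte 0xE9 = 11101001 → 3-byte form.
Continuation bytes 0x99=10011001, 0x97=10010111 all match 10xxxxxx.
Decoded value 0x9657 is ≥ 0x800 (shortest form) and not a surrogate.

valid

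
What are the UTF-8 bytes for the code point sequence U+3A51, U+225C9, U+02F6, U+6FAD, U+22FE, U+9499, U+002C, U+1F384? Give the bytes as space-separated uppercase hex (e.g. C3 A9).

E3 A9 91 F0 A2 97 89 CB B6 E6 BE AD E2 8B BE E9 92 99 2C F0 9F 8E 84

U+3A51: 3-byte form → E3 A9 91.
U+225C9: 4-byte form → F0 A2 97 89.
U+02F6: 2-byte form → CB B6.
U+6FAD: 3-byte form → E6 BE AD.
U+22FE: 3-byte form → E2 8B BE.
U+9499: 3-byte form → E9 92 99.
U+002C: 1-byte form → 2C.
U+1F384: 4-byte form → F0 9F 8E 84.
Concatenated (23 bytes): E3 A9 91 F0 A2 97 89 CB B6 E6 BE AD E2 8B BE E9 92 99 2C F0 9F 8E 84.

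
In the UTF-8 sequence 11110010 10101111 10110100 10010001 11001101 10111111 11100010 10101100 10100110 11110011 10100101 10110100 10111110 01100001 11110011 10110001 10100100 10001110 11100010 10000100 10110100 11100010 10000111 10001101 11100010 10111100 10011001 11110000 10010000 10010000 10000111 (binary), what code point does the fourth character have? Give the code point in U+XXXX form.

Offset 0: leading byte 0xF2 = 11110010 → 4-byte char #1 = F2 AF B4 91.
Offset 4: leading byte 0xCD = 11001101 → 2-byte char #2 = CD BF.
Offset 6: leading byte 0xE2 = 11100010 → 3-byte char #3 = E2 AC A6.
Offset 9: leading byte 0xF3 = 11110011 → 4-byte char #4 = F3 A5 B4 BE.
Leading byte 0xF3 = 11110011 matches 11110xxx → 4-byte sequence.
Byte 1: 0xF3 = 11110011, payload 011 (3 bits).
Byte 2: 0xA5 = 10100101 (10xxxxxx ✓), payload 100101.
Byte 3: 0xB4 = 10110100 (10xxxxxx ✓), payload 110100.
Byte 4: 0xBE = 10111110 (10xxxxxx ✓), payload 111110.
Concatenate: 011100101110100111110 = 0xE5D3E (21 bits → U+E5D3E).

U+E5D3E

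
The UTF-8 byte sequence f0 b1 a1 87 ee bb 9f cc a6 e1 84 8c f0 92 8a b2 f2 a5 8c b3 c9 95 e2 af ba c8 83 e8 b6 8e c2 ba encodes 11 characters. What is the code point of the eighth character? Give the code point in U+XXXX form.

U+2BFA

Offset 0: leading byte 0xF0 = 11110000 → 4-byte char #1 = F0 B1 A1 87.
Offset 4: leading byte 0xEE = 11101110 → 3-byte char #2 = EE BB 9F.
Offset 7: leading byte 0xCC = 11001100 → 2-byte char #3 = CC A6.
Offset 9: leading byte 0xE1 = 11100001 → 3-byte char #4 = E1 84 8C.
Offset 12: leading byte 0xF0 = 11110000 → 4-byte char #5 = F0 92 8A B2.
Offset 16: leading byte 0xF2 = 11110010 → 4-byte char #6 = F2 A5 8C B3.
Offset 20: leading byte 0xC9 = 11001001 → 2-byte char #7 = C9 95.
Offset 22: leading byte 0xE2 = 11100010 → 3-byte char #8 = E2 AF BA.
Leading byte 0xE2 = 11100010 matches 1110xxxx → 3-byte sequence.
Byte 1: 0xE2 = 11100010, payload 0010 (4 bits).
Byte 2: 0xAF = 10101111 (10xxxxxx ✓), payload 101111.
Byte 3: 0xBA = 10111010 (10xxxxxx ✓), payload 111010.
Concatenate: 0010101111111010 = 0x2BFA (16 bits → U+2BFA).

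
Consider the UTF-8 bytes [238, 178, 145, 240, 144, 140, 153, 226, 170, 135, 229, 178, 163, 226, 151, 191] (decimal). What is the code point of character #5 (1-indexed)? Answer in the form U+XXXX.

Offset 0: leading byte 0xEE = 11101110 → 3-byte char #1 = EE B2 91.
Offset 3: leading byte 0xF0 = 11110000 → 4-byte char #2 = F0 90 8C 99.
Offset 7: leading byte 0xE2 = 11100010 → 3-byte char #3 = E2 AA 87.
Offset 10: leading byte 0xE5 = 11100101 → 3-byte char #4 = E5 B2 A3.
Offset 13: leading byte 0xE2 = 11100010 → 3-byte char #5 = E2 97 BF.
Leading byte 0xE2 = 11100010 matches 1110xxxx → 3-byte sequence.
Byte 1: 0xE2 = 11100010, payload 0010 (4 bits).
Byte 2: 0x97 = 10010111 (10xxxxxx ✓), payload 010111.
Byte 3: 0xBF = 10111111 (10xxxxxx ✓), payload 111111.
Concatenate: 0010010111111111 = 0x25FF (16 bits → U+25FF).

U+25FF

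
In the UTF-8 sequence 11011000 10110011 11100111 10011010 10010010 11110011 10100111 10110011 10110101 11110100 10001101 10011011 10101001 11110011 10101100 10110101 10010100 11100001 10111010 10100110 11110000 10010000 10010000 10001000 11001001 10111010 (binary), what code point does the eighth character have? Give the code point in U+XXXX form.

U+027A

Offset 0: leading byte 0xD8 = 11011000 → 2-byte char #1 = D8 B3.
Offset 2: leading byte 0xE7 = 11100111 → 3-byte char #2 = E7 9A 92.
Offset 5: leading byte 0xF3 = 11110011 → 4-byte char #3 = F3 A7 B3 B5.
Offset 9: leading byte 0xF4 = 11110100 → 4-byte char #4 = F4 8D 9B A9.
Offset 13: leading byte 0xF3 = 11110011 → 4-byte char #5 = F3 AC B5 94.
Offset 17: leading byte 0xE1 = 11100001 → 3-byte char #6 = E1 BA A6.
Offset 20: leading byte 0xF0 = 11110000 → 4-byte char #7 = F0 90 90 88.
Offset 24: leading byte 0xC9 = 11001001 → 2-byte char #8 = C9 BA.
Leading byte 0xC9 = 11001001 matches 110xxxxx → 2-byte sequence.
Byte 1: 0xC9 = 11001001, payload 01001 (5 bits).
Byte 2: 0xBA = 10111010 (10xxxxxx ✓), payload 111010.
Concatenate: 01001111010 = 0x27A (11 bits → U+027A).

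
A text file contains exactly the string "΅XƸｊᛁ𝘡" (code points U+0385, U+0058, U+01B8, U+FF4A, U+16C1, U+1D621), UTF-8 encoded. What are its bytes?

CE 85 58 C6 B8 EF BD 8A E1 9B 81 F0 9D 98 A1

U+0385: 2-byte form → CE 85.
U+0058: 1-byte form → 58.
U+01B8: 2-byte form → C6 B8.
U+FF4A: 3-byte form → EF BD 8A.
U+16C1: 3-byte form → E1 9B 81.
U+1D621: 4-byte form → F0 9D 98 A1.
Concatenated (15 bytes): CE 85 58 C6 B8 EF BD 8A E1 9B 81 F0 9D 98 A1.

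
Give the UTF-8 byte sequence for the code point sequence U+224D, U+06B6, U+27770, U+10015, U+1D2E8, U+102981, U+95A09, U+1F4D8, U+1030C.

E2 89 8D DA B6 F0 A7 9D B0 F0 90 80 95 F0 9D 8B A8 F4 82 A6 81 F2 95 A8 89 F0 9F 93 98 F0 90 8C 8C

U+224D: 3-byte form → E2 89 8D.
U+06B6: 2-byte form → DA B6.
U+27770: 4-byte form → F0 A7 9D B0.
U+10015: 4-byte form → F0 90 80 95.
U+1D2E8: 4-byte form → F0 9D 8B A8.
U+102981: 4-byte form → F4 82 A6 81.
U+95A09: 4-byte form → F2 95 A8 89.
U+1F4D8: 4-byte form → F0 9F 93 98.
U+1030C: 4-byte form → F0 90 8C 8C.
Concatenated (33 bytes): E2 89 8D DA B6 F0 A7 9D B0 F0 90 80 95 F0 9D 8B A8 F4 82 A6 81 F2 95 A8 89 F0 9F 93 98 F0 90 8C 8C.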